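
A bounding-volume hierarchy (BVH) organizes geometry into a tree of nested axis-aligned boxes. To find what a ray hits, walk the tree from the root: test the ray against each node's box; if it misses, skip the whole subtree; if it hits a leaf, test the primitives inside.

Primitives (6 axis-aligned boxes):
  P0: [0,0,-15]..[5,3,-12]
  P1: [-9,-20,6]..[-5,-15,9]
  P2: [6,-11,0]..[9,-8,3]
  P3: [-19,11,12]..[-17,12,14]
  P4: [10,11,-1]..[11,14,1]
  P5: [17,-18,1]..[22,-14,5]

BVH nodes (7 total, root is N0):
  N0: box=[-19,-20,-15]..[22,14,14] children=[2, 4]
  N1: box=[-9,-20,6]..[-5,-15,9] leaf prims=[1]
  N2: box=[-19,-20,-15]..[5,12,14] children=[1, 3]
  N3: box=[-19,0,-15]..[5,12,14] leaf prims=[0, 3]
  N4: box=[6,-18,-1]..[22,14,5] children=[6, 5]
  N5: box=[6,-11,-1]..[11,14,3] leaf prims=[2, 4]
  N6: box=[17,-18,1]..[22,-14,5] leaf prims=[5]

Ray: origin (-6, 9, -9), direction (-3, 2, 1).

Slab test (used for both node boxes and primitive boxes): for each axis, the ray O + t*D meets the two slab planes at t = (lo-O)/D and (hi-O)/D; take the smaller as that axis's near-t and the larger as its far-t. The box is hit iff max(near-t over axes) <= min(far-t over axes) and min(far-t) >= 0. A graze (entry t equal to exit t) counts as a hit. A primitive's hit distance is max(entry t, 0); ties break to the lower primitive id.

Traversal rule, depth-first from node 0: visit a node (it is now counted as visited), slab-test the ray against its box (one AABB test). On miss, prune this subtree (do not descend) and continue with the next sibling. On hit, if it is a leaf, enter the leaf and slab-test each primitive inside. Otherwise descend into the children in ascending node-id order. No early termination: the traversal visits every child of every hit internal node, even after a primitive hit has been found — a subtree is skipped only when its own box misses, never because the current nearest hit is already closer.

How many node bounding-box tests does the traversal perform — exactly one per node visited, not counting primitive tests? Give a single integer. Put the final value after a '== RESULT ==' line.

Traverse from the root:
N0 x:[-28/3,13/3] y:[-29/2,5/2] z:[-6,23] -> hit [-6,5/2], descend [2, 4]
  N2 x:[-11/3,13/3] y:[-29/2,3/2] z:[-6,23] -> hit [-11/3,3/2], descend [1, 3]
    N1 x:[-1/3,1] y:[-29/2,-12] z:[15,18] -> miss, prune
    N3 x:[-11/3,13/3] y:[-9/2,3/2] z:[-6,23] -> hit [-11/3,3/2] leaf, test {P0(miss), P3(miss)}
  N4 x:[-28/3,-4] y:[-27/2,5/2] z:[8,14] -> miss, prune

Summary -> nodes [0, 2, 1, 3, 4]; box-tests=5; leaf-entries=1; first=miss

== RESULT ==
5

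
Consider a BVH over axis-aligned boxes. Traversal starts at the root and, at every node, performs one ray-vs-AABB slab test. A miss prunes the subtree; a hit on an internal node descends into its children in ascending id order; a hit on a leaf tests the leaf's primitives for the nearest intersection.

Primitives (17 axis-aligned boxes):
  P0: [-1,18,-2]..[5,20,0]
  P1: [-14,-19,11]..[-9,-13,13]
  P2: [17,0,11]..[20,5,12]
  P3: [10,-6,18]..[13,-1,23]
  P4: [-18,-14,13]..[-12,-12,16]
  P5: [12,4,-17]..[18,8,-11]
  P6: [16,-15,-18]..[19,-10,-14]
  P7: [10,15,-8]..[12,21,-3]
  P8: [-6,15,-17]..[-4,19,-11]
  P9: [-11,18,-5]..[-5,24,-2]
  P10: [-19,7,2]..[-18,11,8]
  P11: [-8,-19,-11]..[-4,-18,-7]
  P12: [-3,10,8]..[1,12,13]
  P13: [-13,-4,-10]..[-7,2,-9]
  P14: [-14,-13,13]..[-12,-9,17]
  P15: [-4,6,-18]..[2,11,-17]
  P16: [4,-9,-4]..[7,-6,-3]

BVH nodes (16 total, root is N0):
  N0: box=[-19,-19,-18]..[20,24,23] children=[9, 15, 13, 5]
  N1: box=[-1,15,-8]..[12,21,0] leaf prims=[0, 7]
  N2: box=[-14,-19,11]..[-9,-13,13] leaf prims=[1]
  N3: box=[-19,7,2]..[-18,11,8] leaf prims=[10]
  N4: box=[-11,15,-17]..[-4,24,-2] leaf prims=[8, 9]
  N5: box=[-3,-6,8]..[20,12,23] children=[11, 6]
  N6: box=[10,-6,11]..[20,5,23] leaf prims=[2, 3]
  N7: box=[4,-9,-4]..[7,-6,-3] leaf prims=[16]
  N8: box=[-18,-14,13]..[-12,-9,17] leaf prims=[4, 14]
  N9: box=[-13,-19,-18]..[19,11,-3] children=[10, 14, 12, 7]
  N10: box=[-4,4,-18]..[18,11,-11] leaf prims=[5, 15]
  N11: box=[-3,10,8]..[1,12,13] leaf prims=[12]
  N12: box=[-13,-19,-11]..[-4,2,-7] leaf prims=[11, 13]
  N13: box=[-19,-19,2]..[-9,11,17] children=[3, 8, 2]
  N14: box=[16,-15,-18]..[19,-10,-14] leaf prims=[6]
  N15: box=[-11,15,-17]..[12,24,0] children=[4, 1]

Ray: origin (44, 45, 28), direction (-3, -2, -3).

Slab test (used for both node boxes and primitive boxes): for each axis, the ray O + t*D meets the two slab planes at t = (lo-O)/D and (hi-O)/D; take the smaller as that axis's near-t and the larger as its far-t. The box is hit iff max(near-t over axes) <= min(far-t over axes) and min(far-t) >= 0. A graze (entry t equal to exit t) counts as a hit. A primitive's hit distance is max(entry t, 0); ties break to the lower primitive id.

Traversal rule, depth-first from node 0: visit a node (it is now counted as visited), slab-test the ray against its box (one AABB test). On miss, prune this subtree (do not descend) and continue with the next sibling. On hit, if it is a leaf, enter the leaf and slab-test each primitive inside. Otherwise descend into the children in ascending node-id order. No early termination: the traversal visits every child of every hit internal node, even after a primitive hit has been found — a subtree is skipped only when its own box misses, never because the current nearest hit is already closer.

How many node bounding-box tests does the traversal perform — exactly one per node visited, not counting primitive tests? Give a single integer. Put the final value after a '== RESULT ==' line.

Traverse from the root:
N0 x:[8,21] y:[21/2,32] z:[5/3,46/3] -> hit [21/2,46/3], descend [5, 9, 13, 15]
  N5 x:[8,47/3] y:[33/2,51/2] z:[5/3,20/3] -> miss, prune
  N9 x:[25/3,19] y:[17,32] z:[31/3,46/3] -> miss, prune
  N13 x:[53/3,21] y:[17,32] z:[11/3,26/3] -> miss, prune
  N15 x:[32/3,55/3] y:[21/2,15] z:[28/3,15] -> hit [32/3,15], descend [1, 4]
    N1 x:[32/3,15] y:[12,15] z:[28/3,12] -> hit [12,12] leaf, test {P0(miss), P7(miss)}
    N4 x:[16,55/3] y:[21/2,15] z:[10,15] -> miss, prune

Visited [0, 5, 9, 13, 15, 1, 4]. Tests: 7 box, 1 leaf. Nearest: miss.

== RESULT ==
7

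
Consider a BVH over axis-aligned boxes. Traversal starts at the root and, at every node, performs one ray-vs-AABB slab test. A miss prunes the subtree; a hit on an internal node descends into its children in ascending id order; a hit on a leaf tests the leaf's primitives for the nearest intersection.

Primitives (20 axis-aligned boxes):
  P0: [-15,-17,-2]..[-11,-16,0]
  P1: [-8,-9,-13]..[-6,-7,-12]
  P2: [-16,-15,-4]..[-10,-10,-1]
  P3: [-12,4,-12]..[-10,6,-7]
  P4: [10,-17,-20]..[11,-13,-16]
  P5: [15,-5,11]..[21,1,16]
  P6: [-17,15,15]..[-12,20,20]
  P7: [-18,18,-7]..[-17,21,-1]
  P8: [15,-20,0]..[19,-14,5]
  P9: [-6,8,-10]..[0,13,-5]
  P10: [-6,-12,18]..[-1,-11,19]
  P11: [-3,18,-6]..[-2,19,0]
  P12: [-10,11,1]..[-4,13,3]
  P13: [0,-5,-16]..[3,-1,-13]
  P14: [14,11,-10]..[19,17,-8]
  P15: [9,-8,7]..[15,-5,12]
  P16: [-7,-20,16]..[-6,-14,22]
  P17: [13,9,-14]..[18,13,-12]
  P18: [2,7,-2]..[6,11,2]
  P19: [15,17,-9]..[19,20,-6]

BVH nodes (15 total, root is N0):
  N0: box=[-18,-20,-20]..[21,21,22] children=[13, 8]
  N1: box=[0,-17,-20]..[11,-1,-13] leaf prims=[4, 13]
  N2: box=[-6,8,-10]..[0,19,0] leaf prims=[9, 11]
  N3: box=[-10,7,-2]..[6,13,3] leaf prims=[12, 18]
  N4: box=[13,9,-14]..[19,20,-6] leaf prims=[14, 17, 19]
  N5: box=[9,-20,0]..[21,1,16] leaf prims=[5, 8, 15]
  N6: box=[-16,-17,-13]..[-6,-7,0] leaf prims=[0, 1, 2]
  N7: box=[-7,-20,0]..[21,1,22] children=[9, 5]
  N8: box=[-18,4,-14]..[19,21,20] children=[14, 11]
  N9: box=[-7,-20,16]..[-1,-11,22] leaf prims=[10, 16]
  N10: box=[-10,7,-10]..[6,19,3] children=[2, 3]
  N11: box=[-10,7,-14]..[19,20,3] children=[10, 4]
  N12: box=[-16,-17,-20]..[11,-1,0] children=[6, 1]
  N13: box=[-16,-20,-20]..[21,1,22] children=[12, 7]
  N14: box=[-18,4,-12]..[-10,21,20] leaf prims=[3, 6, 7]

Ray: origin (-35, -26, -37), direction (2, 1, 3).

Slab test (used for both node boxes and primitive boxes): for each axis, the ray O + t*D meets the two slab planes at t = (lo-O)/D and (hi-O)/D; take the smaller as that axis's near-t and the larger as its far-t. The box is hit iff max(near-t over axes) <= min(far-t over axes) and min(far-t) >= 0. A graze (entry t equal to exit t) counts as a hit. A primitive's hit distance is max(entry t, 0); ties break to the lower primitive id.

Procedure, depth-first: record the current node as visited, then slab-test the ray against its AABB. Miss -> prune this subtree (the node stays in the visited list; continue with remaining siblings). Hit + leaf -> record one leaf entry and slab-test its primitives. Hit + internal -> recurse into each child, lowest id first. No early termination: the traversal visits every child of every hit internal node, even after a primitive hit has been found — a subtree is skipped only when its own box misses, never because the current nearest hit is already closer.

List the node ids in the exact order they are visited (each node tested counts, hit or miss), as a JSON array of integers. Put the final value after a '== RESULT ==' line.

Trace the traversal:
N0 x:[17/2,28] y:[6,47] z:[17/3,59/3] -> hit [17/2,59/3], descend [8, 13]
  N8 x:[17/2,27] y:[30,47] z:[23/3,19] -> miss, prune
  N13 x:[19/2,28] y:[6,27] z:[17/3,59/3] -> hit [19/2,59/3], descend [7, 12]
    N7 x:[14,28] y:[6,27] z:[37/3,59/3] -> hit [14,59/3], descend [5, 9]
      N5 x:[22,28] y:[6,27] z:[37/3,53/3] -> miss, prune
      N9 x:[14,17] y:[6,15] z:[53/3,59/3] -> miss, prune
    N12 x:[19/2,23] y:[9,25] z:[17/3,37/3] -> hit [19/2,37/3], descend [1, 6]
      N1 x:[35/2,23] y:[9,25] z:[17/3,8] -> miss, prune
      N6 x:[19/2,29/2] y:[9,19] z:[8,37/3] -> hit [19/2,37/3] leaf, test {P0(miss), P1(miss), P2@t=11}

Visited [0, 8, 13, 7, 5, 9, 12, 1, 6]. Tests: 9 box, 1 leaf. Nearest: P2.

== RESULT ==
[0, 8, 13, 7, 5, 9, 12, 1, 6]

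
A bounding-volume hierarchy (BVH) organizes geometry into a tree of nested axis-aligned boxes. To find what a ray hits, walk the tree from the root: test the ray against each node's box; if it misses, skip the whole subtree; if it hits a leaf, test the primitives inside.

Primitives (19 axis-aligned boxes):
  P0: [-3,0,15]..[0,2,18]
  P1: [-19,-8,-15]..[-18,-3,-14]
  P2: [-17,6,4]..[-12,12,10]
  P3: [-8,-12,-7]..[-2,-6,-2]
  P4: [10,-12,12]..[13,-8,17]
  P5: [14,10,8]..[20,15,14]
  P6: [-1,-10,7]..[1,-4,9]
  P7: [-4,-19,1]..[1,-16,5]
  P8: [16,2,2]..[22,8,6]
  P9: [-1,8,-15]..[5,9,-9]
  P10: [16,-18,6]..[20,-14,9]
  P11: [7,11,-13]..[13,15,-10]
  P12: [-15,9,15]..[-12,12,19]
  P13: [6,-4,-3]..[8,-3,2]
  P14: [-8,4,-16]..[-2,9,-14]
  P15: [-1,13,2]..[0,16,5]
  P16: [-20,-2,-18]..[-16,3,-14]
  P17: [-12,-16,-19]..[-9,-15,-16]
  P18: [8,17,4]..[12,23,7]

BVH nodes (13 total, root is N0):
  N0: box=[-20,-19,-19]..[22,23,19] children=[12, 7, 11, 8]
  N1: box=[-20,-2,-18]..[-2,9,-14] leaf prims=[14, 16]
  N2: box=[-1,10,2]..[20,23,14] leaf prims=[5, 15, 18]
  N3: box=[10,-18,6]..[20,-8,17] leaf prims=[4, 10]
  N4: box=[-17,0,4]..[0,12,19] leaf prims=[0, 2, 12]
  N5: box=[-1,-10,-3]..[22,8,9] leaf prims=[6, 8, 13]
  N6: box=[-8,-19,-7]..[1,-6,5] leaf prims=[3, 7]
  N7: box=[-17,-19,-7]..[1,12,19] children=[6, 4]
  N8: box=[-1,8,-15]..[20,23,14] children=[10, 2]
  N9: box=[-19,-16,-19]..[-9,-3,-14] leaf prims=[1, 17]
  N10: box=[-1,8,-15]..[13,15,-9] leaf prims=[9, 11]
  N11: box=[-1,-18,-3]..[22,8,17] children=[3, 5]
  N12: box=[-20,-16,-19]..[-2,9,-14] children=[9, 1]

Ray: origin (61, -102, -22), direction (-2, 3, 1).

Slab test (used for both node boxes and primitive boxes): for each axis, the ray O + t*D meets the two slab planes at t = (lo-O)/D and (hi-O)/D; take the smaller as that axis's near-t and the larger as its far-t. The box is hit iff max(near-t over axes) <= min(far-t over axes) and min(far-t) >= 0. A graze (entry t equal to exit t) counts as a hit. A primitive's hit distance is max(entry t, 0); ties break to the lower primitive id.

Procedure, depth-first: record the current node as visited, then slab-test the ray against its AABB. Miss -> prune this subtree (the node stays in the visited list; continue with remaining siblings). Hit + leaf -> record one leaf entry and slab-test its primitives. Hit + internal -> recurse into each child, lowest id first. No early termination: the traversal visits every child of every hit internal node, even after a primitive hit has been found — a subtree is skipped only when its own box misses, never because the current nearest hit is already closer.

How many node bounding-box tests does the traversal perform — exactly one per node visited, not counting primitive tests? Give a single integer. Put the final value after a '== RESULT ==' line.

Walk:
N0 x:[39/2,81/2] y:[83/3,125/3] z:[3,41] -> hit [83/3,81/2], descend [7, 8, 11, 12]
  N7 x:[30,39] y:[83/3,38] z:[15,41] -> hit [30,38], descend [4, 6]
    N4 x:[61/2,39] y:[34,38] z:[26,41] -> hit [34,38] leaf, test {P0(miss), P2(miss), P12@t=37}
    N6 x:[30,69/2] y:[83/3,32] z:[15,27] -> miss, prune
  N8 x:[41/2,31] y:[110/3,125/3] z:[7,36] -> miss, prune
  N11 x:[39/2,31] y:[28,110/3] z:[19,39] -> hit [28,31], descend [3, 5]
    N3 x:[41/2,51/2] y:[28,94/3] z:[28,39] -> miss, prune
    N5 x:[39/2,31] y:[92/3,110/3] z:[19,31] -> hit [92/3,31] leaf, test {P6@t=92/3, P8(miss), P13(miss)}
  N12 x:[63/2,81/2] y:[86/3,37] z:[3,8] -> miss, prune

order=[0, 7, 4, 6, 8, 11, 3, 5, 12]  |boxes|=9  |leaves|=2  hit=P6

== RESULT ==
9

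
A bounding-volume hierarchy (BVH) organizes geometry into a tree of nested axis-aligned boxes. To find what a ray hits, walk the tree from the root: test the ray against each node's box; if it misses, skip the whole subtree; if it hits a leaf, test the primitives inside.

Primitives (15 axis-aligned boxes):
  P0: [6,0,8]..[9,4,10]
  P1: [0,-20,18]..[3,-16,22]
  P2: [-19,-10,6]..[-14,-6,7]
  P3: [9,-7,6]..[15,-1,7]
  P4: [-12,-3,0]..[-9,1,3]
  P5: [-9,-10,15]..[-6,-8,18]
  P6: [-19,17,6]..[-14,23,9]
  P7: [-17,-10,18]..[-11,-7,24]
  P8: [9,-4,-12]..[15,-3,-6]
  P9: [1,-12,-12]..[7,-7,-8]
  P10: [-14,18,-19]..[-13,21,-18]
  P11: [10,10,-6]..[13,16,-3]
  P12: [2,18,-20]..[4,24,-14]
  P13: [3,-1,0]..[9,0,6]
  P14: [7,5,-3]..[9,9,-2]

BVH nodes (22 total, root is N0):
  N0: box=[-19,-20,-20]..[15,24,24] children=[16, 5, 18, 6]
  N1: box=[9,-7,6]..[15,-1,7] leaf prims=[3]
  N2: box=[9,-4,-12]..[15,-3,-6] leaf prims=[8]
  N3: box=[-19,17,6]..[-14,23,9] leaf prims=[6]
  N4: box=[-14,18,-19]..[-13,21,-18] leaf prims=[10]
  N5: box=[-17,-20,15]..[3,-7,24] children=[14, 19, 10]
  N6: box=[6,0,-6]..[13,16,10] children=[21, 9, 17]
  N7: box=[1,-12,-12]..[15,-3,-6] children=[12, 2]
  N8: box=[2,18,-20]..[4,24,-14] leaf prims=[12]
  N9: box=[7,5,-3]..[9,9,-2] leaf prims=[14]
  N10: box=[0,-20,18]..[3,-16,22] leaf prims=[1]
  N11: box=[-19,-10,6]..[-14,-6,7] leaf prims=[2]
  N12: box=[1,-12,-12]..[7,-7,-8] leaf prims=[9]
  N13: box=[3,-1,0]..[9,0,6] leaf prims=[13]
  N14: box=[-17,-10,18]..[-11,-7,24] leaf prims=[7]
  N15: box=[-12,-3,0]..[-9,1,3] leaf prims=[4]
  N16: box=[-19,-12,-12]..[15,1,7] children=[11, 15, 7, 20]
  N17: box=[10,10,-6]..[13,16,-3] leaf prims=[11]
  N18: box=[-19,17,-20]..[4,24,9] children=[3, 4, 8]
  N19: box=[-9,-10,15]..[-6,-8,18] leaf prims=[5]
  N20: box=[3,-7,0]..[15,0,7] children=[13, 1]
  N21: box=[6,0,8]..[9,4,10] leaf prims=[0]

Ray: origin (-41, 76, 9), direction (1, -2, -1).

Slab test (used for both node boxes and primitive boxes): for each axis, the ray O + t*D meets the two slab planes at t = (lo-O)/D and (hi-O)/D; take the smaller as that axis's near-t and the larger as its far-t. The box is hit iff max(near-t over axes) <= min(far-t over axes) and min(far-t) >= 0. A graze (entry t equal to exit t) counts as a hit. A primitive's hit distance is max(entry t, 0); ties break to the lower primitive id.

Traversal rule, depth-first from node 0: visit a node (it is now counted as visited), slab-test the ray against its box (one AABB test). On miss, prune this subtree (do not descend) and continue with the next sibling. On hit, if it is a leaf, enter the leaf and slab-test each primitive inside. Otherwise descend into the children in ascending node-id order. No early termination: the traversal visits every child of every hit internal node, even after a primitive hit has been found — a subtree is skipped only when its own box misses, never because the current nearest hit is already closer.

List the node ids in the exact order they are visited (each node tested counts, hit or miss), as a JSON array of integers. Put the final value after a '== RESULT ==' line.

Traverse from the root:
N0 x:[22,56] y:[26,48] z:[-15,29] -> hit [26,29], descend [5, 6, 16, 18]
  N5 x:[24,44] y:[83/2,48] z:[-15,-6] -> miss, prune
  N6 x:[47,54] y:[30,38] z:[-1,15] -> miss, prune
  N16 x:[22,56] y:[75/2,44] z:[2,21] -> miss, prune
  N18 x:[22,45] y:[26,59/2] z:[0,29] -> hit [26,29], descend [3, 4, 8]
    N3 x:[22,27] y:[53/2,59/2] z:[0,3] -> miss, prune
    N4 x:[27,28] y:[55/2,29] z:[27,28] -> hit [55/2,28] leaf, test {P10@t=55/2}
    N8 x:[43,45] y:[26,29] z:[23,29] -> miss, prune

Visited [0, 5, 6, 16, 18, 3, 4, 8]. Tests: 8 box, 1 leaf. Nearest: P10.

== RESULT ==
[0, 5, 6, 16, 18, 3, 4, 8]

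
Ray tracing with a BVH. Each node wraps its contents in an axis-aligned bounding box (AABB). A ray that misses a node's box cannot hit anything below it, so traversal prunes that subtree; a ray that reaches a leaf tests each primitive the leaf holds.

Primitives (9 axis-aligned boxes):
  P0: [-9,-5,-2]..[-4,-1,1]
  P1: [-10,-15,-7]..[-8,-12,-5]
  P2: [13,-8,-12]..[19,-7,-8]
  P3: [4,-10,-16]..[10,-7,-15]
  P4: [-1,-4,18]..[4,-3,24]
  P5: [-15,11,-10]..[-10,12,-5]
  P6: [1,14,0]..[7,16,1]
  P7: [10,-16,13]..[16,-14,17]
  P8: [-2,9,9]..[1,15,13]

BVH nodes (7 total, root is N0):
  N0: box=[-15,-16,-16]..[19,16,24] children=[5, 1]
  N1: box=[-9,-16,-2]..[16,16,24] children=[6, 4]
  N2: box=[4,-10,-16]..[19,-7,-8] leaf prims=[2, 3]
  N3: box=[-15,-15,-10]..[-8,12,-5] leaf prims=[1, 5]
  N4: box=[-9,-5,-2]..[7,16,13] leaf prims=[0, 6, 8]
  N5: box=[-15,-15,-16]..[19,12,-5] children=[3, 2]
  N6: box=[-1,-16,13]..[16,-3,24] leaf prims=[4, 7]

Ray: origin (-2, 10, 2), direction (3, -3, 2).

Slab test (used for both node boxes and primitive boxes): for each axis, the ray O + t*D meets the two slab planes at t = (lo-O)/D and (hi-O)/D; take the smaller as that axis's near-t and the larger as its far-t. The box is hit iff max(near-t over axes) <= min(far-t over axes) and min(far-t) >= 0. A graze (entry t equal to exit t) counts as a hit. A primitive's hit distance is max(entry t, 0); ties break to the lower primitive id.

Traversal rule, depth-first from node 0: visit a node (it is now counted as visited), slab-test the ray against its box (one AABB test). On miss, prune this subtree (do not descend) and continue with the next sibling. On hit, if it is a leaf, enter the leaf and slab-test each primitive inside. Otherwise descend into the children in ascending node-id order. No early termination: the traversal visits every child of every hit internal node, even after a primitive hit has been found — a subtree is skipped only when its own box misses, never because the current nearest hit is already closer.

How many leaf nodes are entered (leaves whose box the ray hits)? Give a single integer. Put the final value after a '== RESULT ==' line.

Walk:
N0 x:[-13/3,7] y:[-2,26/3] z:[-9,11] -> hit [-2,7], descend [1, 5]
  N1 x:[-7/3,6] y:[-2,26/3] z:[-2,11] -> hit [-2,6], descend [4, 6]
    N4 x:[-7/3,3] y:[-2,5] z:[-2,11/2] -> hit [-2,3] leaf, test {P0(miss), P6(miss), P8(miss)}
    N6 x:[1/3,6] y:[13/3,26/3] z:[11/2,11] -> hit [11/2,6] leaf, test {P4(miss), P7(miss)}
  N5 x:[-13/3,7] y:[-2/3,25/3] z:[-9,-7/2] -> miss, prune

order=[0, 1, 4, 6, 5]  |boxes|=5  |leaves|=2  hit=miss

== RESULT ==
2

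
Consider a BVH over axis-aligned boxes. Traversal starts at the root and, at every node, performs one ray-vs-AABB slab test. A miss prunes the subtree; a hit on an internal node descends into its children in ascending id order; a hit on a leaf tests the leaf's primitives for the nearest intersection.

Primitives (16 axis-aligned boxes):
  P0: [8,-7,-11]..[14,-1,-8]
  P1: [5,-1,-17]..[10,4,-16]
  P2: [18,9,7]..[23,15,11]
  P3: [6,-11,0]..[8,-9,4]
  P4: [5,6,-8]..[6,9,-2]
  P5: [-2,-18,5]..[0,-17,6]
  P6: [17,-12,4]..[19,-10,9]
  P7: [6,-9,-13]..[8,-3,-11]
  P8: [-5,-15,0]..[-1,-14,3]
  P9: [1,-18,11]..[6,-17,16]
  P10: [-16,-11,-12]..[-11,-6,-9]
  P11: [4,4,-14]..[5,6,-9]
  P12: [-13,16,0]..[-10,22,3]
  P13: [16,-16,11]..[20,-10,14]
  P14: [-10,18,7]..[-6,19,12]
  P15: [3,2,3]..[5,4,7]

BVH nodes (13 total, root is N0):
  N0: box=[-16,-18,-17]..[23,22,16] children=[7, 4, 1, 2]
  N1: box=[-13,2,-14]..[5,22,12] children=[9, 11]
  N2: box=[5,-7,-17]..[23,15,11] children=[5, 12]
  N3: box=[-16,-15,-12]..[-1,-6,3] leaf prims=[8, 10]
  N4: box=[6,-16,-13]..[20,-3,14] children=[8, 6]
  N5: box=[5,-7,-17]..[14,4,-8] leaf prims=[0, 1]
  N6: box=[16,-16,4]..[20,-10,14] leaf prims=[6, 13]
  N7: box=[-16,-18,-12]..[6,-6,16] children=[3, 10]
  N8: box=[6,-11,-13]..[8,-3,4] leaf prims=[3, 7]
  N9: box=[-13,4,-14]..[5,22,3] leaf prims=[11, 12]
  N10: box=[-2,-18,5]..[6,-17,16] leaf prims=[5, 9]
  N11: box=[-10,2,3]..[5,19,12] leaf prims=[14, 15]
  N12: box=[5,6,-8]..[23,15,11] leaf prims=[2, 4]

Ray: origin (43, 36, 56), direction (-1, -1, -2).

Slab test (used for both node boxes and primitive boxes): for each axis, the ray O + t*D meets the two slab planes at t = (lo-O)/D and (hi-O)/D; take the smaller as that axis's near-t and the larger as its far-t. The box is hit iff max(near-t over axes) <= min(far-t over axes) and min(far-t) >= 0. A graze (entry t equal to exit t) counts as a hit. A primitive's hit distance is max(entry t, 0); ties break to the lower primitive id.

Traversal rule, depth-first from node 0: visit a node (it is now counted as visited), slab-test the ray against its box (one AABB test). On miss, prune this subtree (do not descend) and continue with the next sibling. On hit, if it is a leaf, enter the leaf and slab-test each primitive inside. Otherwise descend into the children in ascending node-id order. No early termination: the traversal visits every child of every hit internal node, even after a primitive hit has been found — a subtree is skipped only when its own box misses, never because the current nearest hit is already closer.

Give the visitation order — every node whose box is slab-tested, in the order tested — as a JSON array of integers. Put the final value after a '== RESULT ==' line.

Walk:
N0 x:[20,59] y:[14,54] z:[20,73/2] -> hit [20,73/2], descend [1, 2, 4, 7]
  N1 x:[38,56] y:[14,34] z:[22,35] -> miss, prune
  N2 x:[20,38] y:[21,43] z:[45/2,73/2] -> hit [45/2,73/2], descend [5, 12]
    N5 x:[29,38] y:[32,43] z:[32,73/2] -> hit [32,73/2] leaf, test {P0(miss), P1@t=36}
    N12 x:[20,38] y:[21,30] z:[45/2,32] -> hit [45/2,30] leaf, test {P2@t=45/2, P4(miss)}
  N4 x:[23,37] y:[39,52] z:[21,69/2] -> miss, prune
  N7 x:[37,59] y:[42,54] z:[20,34] -> miss, prune

Summary -> nodes [0, 1, 2, 5, 12, 4, 7]; box-tests=7; leaf-entries=2; first=P2

== RESULT ==
[0, 1, 2, 5, 12, 4, 7]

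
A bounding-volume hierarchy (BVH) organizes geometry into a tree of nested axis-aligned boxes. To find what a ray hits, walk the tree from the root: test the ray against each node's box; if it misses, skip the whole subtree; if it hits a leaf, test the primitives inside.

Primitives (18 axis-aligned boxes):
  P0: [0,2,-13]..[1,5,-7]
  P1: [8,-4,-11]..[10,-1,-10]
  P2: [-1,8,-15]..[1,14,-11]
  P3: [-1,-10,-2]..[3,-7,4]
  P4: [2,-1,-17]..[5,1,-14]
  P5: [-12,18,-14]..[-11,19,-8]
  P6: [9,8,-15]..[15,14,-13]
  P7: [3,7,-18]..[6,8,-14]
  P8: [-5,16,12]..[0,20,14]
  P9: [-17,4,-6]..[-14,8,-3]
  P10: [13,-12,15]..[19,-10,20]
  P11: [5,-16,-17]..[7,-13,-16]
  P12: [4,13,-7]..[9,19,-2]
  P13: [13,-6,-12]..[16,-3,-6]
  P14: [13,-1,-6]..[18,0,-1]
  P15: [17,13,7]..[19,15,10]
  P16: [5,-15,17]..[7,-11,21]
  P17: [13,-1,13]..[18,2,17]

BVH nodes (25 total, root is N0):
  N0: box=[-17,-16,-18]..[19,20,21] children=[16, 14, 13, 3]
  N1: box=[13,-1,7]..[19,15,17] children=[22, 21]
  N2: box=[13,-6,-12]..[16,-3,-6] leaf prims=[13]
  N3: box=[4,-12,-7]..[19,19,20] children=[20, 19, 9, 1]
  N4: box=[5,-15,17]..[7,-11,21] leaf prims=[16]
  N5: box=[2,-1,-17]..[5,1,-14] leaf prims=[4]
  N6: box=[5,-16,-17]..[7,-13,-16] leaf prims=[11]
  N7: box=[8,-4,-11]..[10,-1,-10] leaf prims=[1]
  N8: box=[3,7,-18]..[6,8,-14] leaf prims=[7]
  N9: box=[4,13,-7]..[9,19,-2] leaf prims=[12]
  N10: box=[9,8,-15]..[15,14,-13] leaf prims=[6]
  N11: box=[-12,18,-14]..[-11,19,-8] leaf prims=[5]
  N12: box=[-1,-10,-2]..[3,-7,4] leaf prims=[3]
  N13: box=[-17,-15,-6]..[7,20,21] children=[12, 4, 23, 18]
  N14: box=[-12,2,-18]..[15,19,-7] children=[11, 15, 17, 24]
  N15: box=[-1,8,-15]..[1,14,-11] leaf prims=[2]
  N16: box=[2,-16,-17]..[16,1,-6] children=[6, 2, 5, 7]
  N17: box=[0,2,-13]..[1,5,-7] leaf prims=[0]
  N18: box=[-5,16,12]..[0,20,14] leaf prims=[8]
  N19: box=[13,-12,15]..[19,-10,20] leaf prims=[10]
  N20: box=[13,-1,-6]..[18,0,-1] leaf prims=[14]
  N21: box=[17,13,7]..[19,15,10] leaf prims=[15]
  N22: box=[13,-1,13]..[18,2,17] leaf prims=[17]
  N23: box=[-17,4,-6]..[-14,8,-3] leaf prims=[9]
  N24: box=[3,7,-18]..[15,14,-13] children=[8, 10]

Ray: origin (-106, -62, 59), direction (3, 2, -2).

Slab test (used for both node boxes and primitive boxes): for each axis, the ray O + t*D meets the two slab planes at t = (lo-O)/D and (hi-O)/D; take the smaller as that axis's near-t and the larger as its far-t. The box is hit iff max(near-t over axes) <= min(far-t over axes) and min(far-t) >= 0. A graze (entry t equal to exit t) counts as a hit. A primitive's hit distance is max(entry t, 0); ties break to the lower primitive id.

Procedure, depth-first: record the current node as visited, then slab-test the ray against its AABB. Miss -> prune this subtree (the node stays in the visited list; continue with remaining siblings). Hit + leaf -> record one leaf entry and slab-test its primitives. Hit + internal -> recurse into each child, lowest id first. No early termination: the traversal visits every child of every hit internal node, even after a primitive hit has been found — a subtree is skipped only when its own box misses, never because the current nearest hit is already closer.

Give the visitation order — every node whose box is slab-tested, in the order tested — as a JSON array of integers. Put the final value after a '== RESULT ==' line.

Walk:
N0 x:[89/3,125/3] y:[23,41] z:[19,77/2] -> hit [89/3,77/2], descend [3, 13, 14, 16]
  N3 x:[110/3,125/3] y:[25,81/2] z:[39/2,33] -> miss, prune
  N13 x:[89/3,113/3] y:[47/2,41] z:[19,65/2] -> hit [89/3,65/2], descend [4, 12, 18, 23]
    N4 x:[37,113/3] y:[47/2,51/2] z:[19,21] -> miss, prune
    N12 x:[35,109/3] y:[26,55/2] z:[55/2,61/2] -> miss, prune
    N18 x:[101/3,106/3] y:[39,41] z:[45/2,47/2] -> miss, prune
    N23 x:[89/3,92/3] y:[33,35] z:[31,65/2] -> miss, prune
  N14 x:[94/3,121/3] y:[32,81/2] z:[33,77/2] -> hit [33,77/2], descend [11, 15, 17, 24]
    N11 x:[94/3,95/3] y:[40,81/2] z:[67/2,73/2] -> miss, prune
    N15 x:[35,107/3] y:[35,38] z:[35,37] -> hit [35,107/3] leaf, test {P2@t=35}
    N17 x:[106/3,107/3] y:[32,67/2] z:[33,36] -> miss, prune
    N24 x:[109/3,121/3] y:[69/2,38] z:[36,77/2] -> hit [109/3,38], descend [8, 10]
      N8 x:[109/3,112/3] y:[69/2,35] z:[73/2,77/2] -> miss, prune
      N10 x:[115/3,121/3] y:[35,38] z:[36,37] -> miss, prune
  N16 x:[36,122/3] y:[23,63/2] z:[65/2,38] -> miss, prune

15 AABB tests over nodes [0, 3, 13, 4, 12, 18, 23, 14, 11, 15, 17, 24, 8, 10, 16]; 1 leaf entered; closest P2.

== RESULT ==
[0, 3, 13, 4, 12, 18, 23, 14, 11, 15, 17, 24, 8, 10, 16]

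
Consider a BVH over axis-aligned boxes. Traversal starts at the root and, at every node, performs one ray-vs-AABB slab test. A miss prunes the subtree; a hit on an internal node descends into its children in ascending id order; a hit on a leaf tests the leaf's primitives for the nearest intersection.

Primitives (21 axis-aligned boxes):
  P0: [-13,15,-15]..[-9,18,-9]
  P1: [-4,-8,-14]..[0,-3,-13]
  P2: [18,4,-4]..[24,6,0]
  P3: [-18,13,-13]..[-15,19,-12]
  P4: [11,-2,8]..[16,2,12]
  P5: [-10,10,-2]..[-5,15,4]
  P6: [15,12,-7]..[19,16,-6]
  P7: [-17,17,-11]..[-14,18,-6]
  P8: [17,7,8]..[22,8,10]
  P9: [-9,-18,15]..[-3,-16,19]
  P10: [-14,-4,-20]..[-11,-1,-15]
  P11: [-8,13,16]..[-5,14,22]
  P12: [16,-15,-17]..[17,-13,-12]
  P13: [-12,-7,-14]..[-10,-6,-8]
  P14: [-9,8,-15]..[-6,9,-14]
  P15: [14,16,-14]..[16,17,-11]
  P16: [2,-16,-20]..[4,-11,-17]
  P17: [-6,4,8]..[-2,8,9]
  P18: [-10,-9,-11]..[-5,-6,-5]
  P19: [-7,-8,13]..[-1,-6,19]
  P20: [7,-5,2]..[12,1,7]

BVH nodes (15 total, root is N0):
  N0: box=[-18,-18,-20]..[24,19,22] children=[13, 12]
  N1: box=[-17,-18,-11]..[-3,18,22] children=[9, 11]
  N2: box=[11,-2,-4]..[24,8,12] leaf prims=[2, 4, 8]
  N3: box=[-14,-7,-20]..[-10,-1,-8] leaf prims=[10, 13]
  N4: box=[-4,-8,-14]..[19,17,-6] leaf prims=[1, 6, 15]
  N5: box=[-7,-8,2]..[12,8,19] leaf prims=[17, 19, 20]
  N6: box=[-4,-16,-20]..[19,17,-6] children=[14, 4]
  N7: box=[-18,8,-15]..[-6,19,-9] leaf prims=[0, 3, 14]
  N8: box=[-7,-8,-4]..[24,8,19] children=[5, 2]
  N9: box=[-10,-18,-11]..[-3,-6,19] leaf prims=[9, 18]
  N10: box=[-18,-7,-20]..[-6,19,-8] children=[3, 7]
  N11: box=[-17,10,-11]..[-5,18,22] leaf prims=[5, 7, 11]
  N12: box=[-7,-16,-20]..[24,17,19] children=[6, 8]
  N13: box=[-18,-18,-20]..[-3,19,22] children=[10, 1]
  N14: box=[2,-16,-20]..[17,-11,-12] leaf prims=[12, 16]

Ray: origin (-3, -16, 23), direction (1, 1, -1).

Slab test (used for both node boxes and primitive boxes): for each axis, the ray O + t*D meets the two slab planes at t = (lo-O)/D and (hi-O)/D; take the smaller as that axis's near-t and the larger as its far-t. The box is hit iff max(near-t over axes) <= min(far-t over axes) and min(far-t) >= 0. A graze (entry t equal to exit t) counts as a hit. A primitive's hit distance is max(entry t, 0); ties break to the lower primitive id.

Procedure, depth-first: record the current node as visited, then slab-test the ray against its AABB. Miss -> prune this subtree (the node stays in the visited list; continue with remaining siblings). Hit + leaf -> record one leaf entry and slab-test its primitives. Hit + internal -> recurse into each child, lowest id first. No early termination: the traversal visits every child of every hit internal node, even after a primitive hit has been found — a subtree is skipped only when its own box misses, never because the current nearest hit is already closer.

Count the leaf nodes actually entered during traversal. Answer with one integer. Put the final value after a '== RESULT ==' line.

Traverse from the root:
N0 x:[-15,27] y:[-2,35] z:[1,43] -> hit [1,27], descend [12, 13]
  N12 x:[-4,27] y:[0,33] z:[4,43] -> hit [4,27], descend [6, 8]
    N6 x:[-1,22] y:[0,33] z:[29,43] -> miss, prune
    N8 x:[-4,27] y:[8,24] z:[4,27] -> hit [8,24], descend [2, 5]
      N2 x:[14,27] y:[14,24] z:[11,27] -> hit [14,24] leaf, test {P2(miss), P4@t=14, P8(miss)}
      N5 x:[-4,15] y:[8,24] z:[4,21] -> hit [8,15] leaf, test {P17(miss), P19(miss), P20(miss)}
  N13 x:[-15,0] y:[-2,35] z:[1,43] -> miss, prune

Summary -> nodes [0, 12, 6, 8, 2, 5, 13]; box-tests=7; leaf-entries=2; first=P4

== RESULT ==
2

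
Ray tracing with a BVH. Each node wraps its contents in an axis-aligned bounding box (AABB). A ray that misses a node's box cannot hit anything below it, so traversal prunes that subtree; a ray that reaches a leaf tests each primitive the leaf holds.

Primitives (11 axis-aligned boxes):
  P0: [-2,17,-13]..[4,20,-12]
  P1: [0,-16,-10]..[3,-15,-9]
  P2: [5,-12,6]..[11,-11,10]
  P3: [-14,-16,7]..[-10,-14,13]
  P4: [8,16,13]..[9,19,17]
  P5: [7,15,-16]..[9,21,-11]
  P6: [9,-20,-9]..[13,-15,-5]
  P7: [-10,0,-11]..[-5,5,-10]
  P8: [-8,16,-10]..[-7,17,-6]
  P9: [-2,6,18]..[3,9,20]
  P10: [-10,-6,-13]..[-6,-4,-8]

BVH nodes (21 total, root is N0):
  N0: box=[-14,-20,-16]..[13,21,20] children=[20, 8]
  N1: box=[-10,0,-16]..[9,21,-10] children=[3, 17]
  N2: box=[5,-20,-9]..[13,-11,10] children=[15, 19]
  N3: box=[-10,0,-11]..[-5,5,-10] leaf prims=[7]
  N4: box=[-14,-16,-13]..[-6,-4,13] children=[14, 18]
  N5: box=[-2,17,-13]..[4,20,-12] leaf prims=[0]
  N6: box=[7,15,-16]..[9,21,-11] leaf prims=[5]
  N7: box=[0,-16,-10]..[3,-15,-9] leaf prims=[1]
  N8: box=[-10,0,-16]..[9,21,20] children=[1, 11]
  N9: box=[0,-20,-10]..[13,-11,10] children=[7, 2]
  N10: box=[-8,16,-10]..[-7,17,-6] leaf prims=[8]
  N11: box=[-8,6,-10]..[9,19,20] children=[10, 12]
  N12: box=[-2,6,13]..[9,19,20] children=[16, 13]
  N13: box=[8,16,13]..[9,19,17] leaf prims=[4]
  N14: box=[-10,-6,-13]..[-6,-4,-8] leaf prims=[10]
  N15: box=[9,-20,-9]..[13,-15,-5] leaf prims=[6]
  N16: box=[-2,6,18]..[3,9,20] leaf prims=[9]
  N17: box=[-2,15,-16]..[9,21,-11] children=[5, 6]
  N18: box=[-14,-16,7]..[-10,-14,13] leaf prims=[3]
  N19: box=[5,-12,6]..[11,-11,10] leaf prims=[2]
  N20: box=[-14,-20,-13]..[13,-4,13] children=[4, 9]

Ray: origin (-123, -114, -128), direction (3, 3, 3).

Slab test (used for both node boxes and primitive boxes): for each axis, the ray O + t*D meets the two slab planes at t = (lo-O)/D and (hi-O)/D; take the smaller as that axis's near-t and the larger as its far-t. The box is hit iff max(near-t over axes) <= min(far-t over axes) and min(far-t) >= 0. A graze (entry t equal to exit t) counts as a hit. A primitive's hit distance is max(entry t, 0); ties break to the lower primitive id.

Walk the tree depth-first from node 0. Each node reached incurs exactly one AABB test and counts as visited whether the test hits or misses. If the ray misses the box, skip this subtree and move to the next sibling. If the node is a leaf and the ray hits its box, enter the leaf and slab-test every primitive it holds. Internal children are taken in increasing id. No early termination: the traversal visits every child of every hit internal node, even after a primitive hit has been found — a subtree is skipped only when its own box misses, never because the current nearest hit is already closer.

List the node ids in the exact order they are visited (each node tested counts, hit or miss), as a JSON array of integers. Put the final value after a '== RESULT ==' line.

Trace the traversal:
N0 x:[109/3,136/3] y:[94/3,45] z:[112/3,148/3] -> hit [112/3,45], descend [8, 20]
  N8 x:[113/3,44] y:[38,45] z:[112/3,148/3] -> hit [38,44], descend [1, 11]
    N1 x:[113/3,44] y:[38,45] z:[112/3,118/3] -> hit [38,118/3], descend [3, 17]
      N3 x:[113/3,118/3] y:[38,119/3] z:[39,118/3] -> hit [39,118/3] leaf, test {P7@t=39}
      N17 x:[121/3,44] y:[43,45] z:[112/3,39] -> miss, prune
    N11 x:[115/3,44] y:[40,133/3] z:[118/3,148/3] -> hit [40,44], descend [10, 12]
      N10 x:[115/3,116/3] y:[130/3,131/3] z:[118/3,122/3] -> miss, prune
      N12 x:[121/3,44] y:[40,133/3] z:[47,148/3] -> miss, prune
  N20 x:[109/3,136/3] y:[94/3,110/3] z:[115/3,47] -> miss, prune

Visited [0, 8, 1, 3, 17, 11, 10, 12, 20]. Tests: 9 box, 1 leaf. Nearest: P7.

== RESULT ==
[0, 8, 1, 3, 17, 11, 10, 12, 20]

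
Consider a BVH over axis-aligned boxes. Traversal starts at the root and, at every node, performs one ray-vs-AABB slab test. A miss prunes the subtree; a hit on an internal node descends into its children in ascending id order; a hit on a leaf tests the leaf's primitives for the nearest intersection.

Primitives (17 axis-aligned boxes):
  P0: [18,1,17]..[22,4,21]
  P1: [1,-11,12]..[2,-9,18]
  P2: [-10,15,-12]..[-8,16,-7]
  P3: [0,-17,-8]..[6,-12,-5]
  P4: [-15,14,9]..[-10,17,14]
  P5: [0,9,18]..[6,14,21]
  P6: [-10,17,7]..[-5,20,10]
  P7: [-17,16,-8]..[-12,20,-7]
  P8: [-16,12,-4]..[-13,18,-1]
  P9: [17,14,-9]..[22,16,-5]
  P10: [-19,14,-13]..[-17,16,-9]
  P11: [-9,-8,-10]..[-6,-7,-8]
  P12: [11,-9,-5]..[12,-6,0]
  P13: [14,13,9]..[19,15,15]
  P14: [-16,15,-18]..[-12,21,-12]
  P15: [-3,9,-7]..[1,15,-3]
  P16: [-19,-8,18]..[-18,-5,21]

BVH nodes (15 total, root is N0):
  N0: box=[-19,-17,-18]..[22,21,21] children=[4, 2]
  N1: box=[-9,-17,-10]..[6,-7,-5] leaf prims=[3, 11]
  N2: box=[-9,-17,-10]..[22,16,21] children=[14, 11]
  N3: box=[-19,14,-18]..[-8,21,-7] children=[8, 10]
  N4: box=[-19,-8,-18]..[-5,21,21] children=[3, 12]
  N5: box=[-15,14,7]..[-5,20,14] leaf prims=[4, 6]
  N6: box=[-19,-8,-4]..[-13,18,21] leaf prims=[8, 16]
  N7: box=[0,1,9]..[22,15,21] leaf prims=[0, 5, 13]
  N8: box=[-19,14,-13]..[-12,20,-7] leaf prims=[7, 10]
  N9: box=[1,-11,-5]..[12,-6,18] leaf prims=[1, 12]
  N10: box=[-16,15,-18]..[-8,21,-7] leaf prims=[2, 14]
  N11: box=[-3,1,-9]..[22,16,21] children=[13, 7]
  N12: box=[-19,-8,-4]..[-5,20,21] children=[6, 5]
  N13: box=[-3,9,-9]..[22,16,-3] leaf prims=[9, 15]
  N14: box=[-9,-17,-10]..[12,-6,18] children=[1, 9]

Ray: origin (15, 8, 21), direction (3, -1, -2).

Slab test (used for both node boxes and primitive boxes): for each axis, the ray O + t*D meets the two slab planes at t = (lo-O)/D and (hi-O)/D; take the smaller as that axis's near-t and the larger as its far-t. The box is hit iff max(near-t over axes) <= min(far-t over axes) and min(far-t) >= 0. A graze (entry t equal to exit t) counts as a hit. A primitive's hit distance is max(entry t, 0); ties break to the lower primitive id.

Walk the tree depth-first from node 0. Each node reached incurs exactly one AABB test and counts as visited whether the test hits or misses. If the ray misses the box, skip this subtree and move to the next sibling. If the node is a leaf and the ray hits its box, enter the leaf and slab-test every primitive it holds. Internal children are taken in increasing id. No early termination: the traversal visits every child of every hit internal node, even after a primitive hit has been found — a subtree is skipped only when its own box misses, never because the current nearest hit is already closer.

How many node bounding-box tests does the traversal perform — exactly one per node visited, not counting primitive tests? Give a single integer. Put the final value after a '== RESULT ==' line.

Walk:
N0 x:[-34/3,7/3] y:[-13,25] z:[0,39/2] -> hit [0,7/3], descend [2, 4]
  N2 x:[-8,7/3] y:[-8,25] z:[0,31/2] -> hit [0,7/3], descend [11, 14]
    N11 x:[-6,7/3] y:[-8,7] z:[0,15] -> hit [0,7/3], descend [7, 13]
      N7 x:[-5,7/3] y:[-7,7] z:[0,6] -> hit [0,7/3] leaf, test {P0(miss), P5(miss), P13(miss)}
      N13 x:[-6,7/3] y:[-8,-1] z:[12,15] -> miss, prune
    N14 x:[-8,-1] y:[14,25] z:[3/2,31/2] -> miss, prune
  N4 x:[-34/3,-20/3] y:[-13,16] z:[0,39/2] -> miss, prune

Visited [0, 2, 11, 7, 13, 14, 4]. Tests: 7 box, 1 leaf. Nearest: miss.

== RESULT ==
7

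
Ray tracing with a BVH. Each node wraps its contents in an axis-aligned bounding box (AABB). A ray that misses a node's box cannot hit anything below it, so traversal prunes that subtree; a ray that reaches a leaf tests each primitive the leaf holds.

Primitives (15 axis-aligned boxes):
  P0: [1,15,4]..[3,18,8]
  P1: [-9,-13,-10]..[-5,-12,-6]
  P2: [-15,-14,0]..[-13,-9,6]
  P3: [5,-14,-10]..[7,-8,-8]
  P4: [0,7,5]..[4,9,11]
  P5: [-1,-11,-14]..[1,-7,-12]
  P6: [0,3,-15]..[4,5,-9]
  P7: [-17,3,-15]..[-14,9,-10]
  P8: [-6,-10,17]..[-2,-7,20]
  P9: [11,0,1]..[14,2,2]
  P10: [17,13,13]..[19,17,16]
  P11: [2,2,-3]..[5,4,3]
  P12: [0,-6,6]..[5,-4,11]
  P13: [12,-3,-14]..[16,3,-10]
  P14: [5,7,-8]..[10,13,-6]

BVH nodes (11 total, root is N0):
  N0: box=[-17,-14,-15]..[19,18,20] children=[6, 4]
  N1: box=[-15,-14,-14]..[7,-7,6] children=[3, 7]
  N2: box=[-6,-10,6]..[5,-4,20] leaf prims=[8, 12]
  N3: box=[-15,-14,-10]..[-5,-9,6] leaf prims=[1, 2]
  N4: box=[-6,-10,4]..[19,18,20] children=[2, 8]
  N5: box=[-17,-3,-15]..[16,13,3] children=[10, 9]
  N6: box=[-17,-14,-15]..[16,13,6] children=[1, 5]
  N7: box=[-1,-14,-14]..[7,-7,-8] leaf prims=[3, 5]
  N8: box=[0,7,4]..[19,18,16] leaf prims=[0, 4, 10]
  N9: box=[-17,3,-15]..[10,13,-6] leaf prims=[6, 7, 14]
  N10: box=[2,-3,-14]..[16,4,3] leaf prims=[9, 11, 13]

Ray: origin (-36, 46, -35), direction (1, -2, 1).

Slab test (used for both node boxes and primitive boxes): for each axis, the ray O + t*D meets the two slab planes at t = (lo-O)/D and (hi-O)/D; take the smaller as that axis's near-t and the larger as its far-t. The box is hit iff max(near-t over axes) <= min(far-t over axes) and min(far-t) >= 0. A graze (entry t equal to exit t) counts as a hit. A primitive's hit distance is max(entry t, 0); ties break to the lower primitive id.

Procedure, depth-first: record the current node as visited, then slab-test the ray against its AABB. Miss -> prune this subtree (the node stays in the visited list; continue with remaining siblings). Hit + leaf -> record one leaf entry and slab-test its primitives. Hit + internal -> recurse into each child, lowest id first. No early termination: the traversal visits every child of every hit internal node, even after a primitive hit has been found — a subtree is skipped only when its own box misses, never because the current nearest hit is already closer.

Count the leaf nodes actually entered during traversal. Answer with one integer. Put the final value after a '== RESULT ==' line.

Trace the traversal:
N0 x:[19,55] y:[14,30] z:[20,55] -> hit [20,30], descend [4, 6]
  N4 x:[30,55] y:[14,28] z:[39,55] -> miss, prune
  N6 x:[19,52] y:[33/2,30] z:[20,41] -> hit [20,30], descend [1, 5]
    N1 x:[21,43] y:[53/2,30] z:[21,41] -> hit [53/2,30], descend [3, 7]
      N3 x:[21,31] y:[55/2,30] z:[25,41] -> hit [55/2,30] leaf, test {P1@t=29, P2(miss)}
      N7 x:[35,43] y:[53/2,30] z:[21,27] -> miss, prune
    N5 x:[19,52] y:[33/2,49/2] z:[20,38] -> hit [20,49/2], descend [9, 10]
      N9 x:[19,46] y:[33/2,43/2] z:[20,29] -> hit [20,43/2] leaf, test {P6(miss), P7@t=20, P14(miss)}
      N10 x:[38,52] y:[21,49/2] z:[21,38] -> miss, prune

Summary -> nodes [0, 4, 6, 1, 3, 7, 5, 9, 10]; box-tests=9; leaf-entries=2; first=P7

== RESULT ==
2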